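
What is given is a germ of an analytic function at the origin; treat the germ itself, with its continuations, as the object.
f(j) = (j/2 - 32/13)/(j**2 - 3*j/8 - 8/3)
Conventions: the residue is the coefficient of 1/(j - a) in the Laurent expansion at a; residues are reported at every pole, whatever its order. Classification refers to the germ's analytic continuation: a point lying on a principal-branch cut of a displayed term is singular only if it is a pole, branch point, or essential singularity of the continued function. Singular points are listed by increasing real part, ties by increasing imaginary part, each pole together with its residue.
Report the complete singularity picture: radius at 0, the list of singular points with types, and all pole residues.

Radius of convergence at 0: -3/16 + (5/48)*sqrt(249).
At 3/16 - (5/48)*sqrt(249): a pole of order 1; residue 1/4 + (197/4316)*sqrt(249).
At 3/16 + (5/48)*sqrt(249): a pole of order 1; residue 1/4 - (197/4316)*sqrt(249).

Denominator factor (j**2 - 3*j/8 - 8/3): discriminant 2075/192, real irrational roots 3/16 + (5/48)*sqrt(249) and 3/16 - (5/48)*sqrt(249); poles of order 1, moduli 3/16 + (5/48)*sqrt(249) and -3/16 + (5/48)*sqrt(249).
The radius of convergence is the smallest modulus among the singular points: -3/16 + (5/48)*sqrt(249).
The factor j**2 - 3*j/8 - 8/3 splits as (j - a)(j - a') with a = 3/16 - (5/48)*sqrt(249), a' = 3/16 + (5/48)*sqrt(249). At the order-1 pole a set g(j) = (j - a)*f(j) = [j/2 - 32/13] / (j - a').
Simple pole: residue = g(a) at a = 3/16 - (5/48)*sqrt(249), which is 1/4 + (197/4316)*sqrt(249).
The factor j**2 - 3*j/8 - 8/3 splits as (j - a)(j - a') with a = 3/16 + (5/48)*sqrt(249), a' = 3/16 - (5/48)*sqrt(249). At the order-1 pole a set g(j) = (j - a)*f(j) = [j/2 - 32/13] / (j - a').
Simple pole: residue = g(a) at a = 3/16 + (5/48)*sqrt(249), which is 1/4 - (197/4316)*sqrt(249).
List the singular points by increasing real part (a conjugate pair: the negative imaginary part first).


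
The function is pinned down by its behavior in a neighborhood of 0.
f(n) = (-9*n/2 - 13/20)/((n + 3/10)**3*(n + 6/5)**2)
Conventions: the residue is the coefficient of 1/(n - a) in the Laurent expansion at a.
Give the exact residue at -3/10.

At the order-3 pole -3/10 set g(n) = (n - (-3/10))^3*f(n) = (-9*n/2 - 13/20)/(n + 6/5)**2.
Order-3 pole: residue = g''(a)/2; g''(-3/10) = 68000/2187, so the residue is 34000/2187.

The residue is 34000/2187.


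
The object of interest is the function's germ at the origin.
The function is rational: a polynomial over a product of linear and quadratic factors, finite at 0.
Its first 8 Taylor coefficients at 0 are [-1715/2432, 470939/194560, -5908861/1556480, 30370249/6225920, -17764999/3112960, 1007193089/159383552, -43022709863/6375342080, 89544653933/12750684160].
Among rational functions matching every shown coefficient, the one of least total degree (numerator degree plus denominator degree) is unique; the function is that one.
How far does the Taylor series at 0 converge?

No rational of total degree below 5 reproduces all 8 coefficients; solving the [2/3] Pade equations on them gives f(χ) = (7*χ**2/5 + 17*χ/20 - 20/19)/(χ + 8/7)**3, whose expansion matches every shown term.
Denominator factor (χ + 8/7)^3: pole of order 3 at -8/7, modulus 8/7.
The radius of convergence is the smallest modulus among the singular points: 8/7.

The radius of convergence is 8/7.


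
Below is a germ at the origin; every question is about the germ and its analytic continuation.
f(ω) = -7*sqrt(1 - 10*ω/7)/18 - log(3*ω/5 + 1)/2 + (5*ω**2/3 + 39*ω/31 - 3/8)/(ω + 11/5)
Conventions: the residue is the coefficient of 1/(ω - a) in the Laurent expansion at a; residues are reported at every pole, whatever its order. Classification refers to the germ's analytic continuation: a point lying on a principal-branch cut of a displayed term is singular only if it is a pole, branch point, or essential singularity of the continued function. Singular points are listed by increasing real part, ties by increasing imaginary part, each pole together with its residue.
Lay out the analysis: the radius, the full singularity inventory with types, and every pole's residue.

Radius of convergence at 0: 7/10.
At -11/5: a pole of order 1; residue 18317/3720.
At -5/3: a logarithmic branch point.
At 7/10: an algebraic (square-root) branch point.

Denominator factor (ω + 11/5): pole of order 1 at -11/5, modulus 11/5.
Branch term (-1/2)*log(1 - ω/(-5/3)): its argument vanishes at ω = -5/3, a logarithmic branch point, modulus 5/3.
Branch term (-7/18)*sqrt(1 - ω/(7/10)): its argument vanishes at ω = 7/10, a square-root branch point, modulus 7/10.
The radius of convergence is the smallest modulus among the singular points: 7/10.
The branch terms are analytic at -11/5 and contribute nothing to the residue; only the rational part matters.
At the order-1 pole -11/5 set g(ω) = (ω - (-11/5))*(rational part) = 5*ω**2/3 + 39*ω/31 - 3/8.
Simple pole: residue = g(a) at a = -11/5, which is 18317/3720.
List the singular points by increasing real part (a conjugate pair: the negative imaginary part first).


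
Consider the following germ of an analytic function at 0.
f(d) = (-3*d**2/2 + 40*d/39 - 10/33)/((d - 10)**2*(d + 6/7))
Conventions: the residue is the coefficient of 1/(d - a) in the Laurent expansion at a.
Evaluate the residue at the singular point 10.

The residue is -458605/309738.

At the order-2 pole 10 set g(d) = (d - (10))^2*f(d) = (-3*d**2/2 + 40*d/39 - 10/33)/(d + 6/7).
Order-2 pole: residue = g'(a); g'(10) = -458605/309738, so the residue is -458605/309738.


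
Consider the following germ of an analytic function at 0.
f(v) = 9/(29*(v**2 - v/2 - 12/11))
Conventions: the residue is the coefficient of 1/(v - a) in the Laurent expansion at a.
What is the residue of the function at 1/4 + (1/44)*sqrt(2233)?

The residue is (18/5887)*sqrt(2233).

The factor v**2 - v/2 - 12/11 splits as (v - a)(v - a') with a = 1/4 + (1/44)*sqrt(2233), a' = 1/4 - (1/44)*sqrt(2233). At the order-1 pole a set g(v) = (v - a)*f(v) = [9/29] / (v - a').
Simple pole: residue = g(a) at a = 1/4 + (1/44)*sqrt(2233), which is (18/5887)*sqrt(2233).


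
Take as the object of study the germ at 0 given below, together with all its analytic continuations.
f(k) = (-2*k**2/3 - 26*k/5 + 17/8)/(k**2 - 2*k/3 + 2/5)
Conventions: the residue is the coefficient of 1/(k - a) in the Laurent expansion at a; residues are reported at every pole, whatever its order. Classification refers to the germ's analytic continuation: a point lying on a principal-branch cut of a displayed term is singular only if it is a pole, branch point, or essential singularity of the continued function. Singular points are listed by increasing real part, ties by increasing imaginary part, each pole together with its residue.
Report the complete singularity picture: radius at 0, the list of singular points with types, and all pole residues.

Denominator factor (k**2 - 2*k/3 + 2/5): discriminant -52/45, complex-conjugate roots (1/3) + ((1/15)*sqrt(65))*i and (1/3) - ((1/15)*sqrt(65))*i; poles of order 1, moduli (1/5)*sqrt(10) and (1/5)*sqrt(10).
The radius of convergence is the smallest modulus among the singular points: (1/5)*sqrt(10).
The factor k**2 - 2*k/3 + 2/5 splits as (k - a)(k - a') with a = (1/3) - ((1/15)*sqrt(65))*i, a' = (1/3) + ((1/15)*sqrt(65))*i. At the order-1 pole a set g(k) = (k - a)*f(k) = [-2*k**2/3 - 26*k/5 + 17/8] / (k - a').
Simple pole: residue = g(a) at a = (1/3) - ((1/15)*sqrt(65))*i, which is (-127/45) + ((551/9360)*sqrt(65))*i.
The factor k**2 - 2*k/3 + 2/5 splits as (k - a)(k - a') with a = (1/3) + ((1/15)*sqrt(65))*i, a' = (1/3) - ((1/15)*sqrt(65))*i. At the order-1 pole a set g(k) = (k - a)*f(k) = [-2*k**2/3 - 26*k/5 + 17/8] / (k - a').
Simple pole: residue = g(a) at a = (1/3) + ((1/15)*sqrt(65))*i, which is (-127/45) - ((551/9360)*sqrt(65))*i.
List the singular points by increasing real part (a conjugate pair: the negative imaginary part first).

Radius of convergence at 0: (1/5)*sqrt(10).
At (1/3) - ((1/15)*sqrt(65))*i: a pole of order 1; residue (-127/45) + ((551/9360)*sqrt(65))*i.
At (1/3) + ((1/15)*sqrt(65))*i: a pole of order 1; residue (-127/45) - ((551/9360)*sqrt(65))*i.


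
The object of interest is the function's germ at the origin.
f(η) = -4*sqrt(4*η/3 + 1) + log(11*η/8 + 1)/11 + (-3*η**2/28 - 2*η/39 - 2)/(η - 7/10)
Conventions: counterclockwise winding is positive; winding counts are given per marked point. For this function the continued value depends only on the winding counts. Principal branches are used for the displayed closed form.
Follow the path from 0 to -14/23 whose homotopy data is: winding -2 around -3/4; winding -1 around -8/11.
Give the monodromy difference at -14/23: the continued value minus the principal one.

Continued minus principal equals -(2/11)*pi*i.

The rational part is single-valued and drops out of the difference; each branch term changes only by its own monodromy.
(1/11)*log(1 - η/(-8/11)): each positive loop around -8/11 adds 2*pi*i to the log, so winding -1 contributes (1/11)*(-1)*2*pi*i = -(2/11)*pi*i.
(-4)*sqrt(1 - η/(-3/4)): winding -2 is even, the square root returns to the same sheet, contribution 0.
Summing the contributions at η = -14/23 gives -(2/11)*pi*i.


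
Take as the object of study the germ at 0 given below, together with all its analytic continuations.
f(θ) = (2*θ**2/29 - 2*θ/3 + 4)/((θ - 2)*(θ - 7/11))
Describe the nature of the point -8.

Denominator factors: θ - 2 = -10 at θ = -8; θ - 7/11 = -95/11 at θ = -8 — none vanishes.
So the germ continues analytically to -8.

The point is a regular point.


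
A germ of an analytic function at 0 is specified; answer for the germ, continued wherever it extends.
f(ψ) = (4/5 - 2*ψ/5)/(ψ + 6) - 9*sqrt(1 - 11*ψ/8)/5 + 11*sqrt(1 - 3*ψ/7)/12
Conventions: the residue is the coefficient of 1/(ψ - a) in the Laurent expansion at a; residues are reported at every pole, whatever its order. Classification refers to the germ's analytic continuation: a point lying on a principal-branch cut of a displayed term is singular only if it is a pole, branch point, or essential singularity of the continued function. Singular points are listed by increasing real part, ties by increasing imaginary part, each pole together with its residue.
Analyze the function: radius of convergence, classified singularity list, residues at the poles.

Radius of convergence at 0: 8/11.
At -6: a pole of order 1; residue 16/5.
At 8/11: an algebraic (square-root) branch point.
At 7/3: an algebraic (square-root) branch point.

Denominator factor (ψ + 6): pole of order 1 at -6, modulus 6.
Branch term (11/12)*sqrt(1 - ψ/(7/3)): its argument vanishes at ψ = 7/3, a square-root branch point, modulus 7/3.
Branch term (-9/5)*sqrt(1 - ψ/(8/11)): its argument vanishes at ψ = 8/11, a square-root branch point, modulus 8/11.
The radius of convergence is the smallest modulus among the singular points: 8/11.
The branch terms are analytic at -6 and contribute nothing to the residue; only the rational part matters.
At the order-1 pole -6 set g(ψ) = (ψ - (-6))*(rational part) = 4/5 - 2*ψ/5.
Simple pole: residue = g(a) at a = -6, which is 16/5.
List the singular points by increasing real part (a conjugate pair: the negative imaginary part first).


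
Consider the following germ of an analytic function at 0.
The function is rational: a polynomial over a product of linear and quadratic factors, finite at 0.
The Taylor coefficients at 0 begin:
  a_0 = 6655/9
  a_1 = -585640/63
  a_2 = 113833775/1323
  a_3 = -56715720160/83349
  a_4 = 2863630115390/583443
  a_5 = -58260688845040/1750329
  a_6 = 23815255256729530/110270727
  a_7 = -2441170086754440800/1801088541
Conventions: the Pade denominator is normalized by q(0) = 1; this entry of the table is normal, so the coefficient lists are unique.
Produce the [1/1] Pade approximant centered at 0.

The Pade approximant has numerator coefficients [6655/9, -3706835/1512]; denominator coefficients [1, 1555/168].

Taylor coefficients needed (read off): a_0 = 6655/9, a_1 = -585640/63, a_2 = 113833775/1323.
Write the denominator as Q(z) = 1 + q1*z. Requiring Q*f - P = O(z^3) with deg P <= 1 kills the coefficients of z^2..z^2 in Q*f:
  z^2: a_2 + q1*a_1 = 0, i.e. 113833775/1323 + (-585640/63)*q1 = 0.
Solving this linear system: q1 = 1555/168.
The numerator is Q*f truncated at degree 1: P0 = a_0 = 6655/9; P1 = a_1 + q1*a_0 = -3706835/1512.


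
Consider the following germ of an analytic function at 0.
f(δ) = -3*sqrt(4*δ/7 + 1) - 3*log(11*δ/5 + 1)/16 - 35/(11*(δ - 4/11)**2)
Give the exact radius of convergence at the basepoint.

The radius of convergence is 4/11.

Denominator factor (δ - 4/11)^2: pole of order 2 at 4/11, modulus 4/11.
Branch term (-3)*sqrt(1 - δ/(-7/4)): its argument vanishes at δ = -7/4, a square-root branch point, modulus 7/4.
Branch term (-3/16)*log(1 - δ/(-5/11)): its argument vanishes at δ = -5/11, a logarithmic branch point, modulus 5/11.
The radius of convergence is the smallest modulus among the singular points: 4/11.


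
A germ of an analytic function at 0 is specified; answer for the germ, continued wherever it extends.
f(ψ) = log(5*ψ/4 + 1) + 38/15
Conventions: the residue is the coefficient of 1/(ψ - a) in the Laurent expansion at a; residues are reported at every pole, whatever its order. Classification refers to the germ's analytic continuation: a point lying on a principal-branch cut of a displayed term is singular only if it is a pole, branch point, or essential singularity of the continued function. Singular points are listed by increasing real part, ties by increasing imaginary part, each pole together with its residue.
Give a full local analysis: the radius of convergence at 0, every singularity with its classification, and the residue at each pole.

Radius of convergence at 0: 4/5.
At -4/5: a logarithmic branch point.

Branch term (1)*log(1 - ψ/(-4/5)): its argument vanishes at ψ = -4/5, a logarithmic branch point, modulus 4/5.
The radius of convergence is the smallest modulus among the singular points: 4/5.


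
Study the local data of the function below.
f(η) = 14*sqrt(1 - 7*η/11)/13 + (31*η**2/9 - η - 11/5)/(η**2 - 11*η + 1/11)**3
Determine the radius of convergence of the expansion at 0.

Denominator factor (η**2 - 11*η + 1/11)^3: discriminant 1327/11, real irrational roots 11/2 + (1/22)*sqrt(14597) and 11/2 - (1/22)*sqrt(14597); poles of order 3, moduli 11/2 + (1/22)*sqrt(14597) and 11/2 - (1/22)*sqrt(14597).
Branch term (14/13)*sqrt(1 - η/(11/7)): its argument vanishes at η = 11/7, a square-root branch point, modulus 11/7.
The radius of convergence is the smallest modulus among the singular points: 11/2 - (1/22)*sqrt(14597).

The radius of convergence is 11/2 - (1/22)*sqrt(14597).


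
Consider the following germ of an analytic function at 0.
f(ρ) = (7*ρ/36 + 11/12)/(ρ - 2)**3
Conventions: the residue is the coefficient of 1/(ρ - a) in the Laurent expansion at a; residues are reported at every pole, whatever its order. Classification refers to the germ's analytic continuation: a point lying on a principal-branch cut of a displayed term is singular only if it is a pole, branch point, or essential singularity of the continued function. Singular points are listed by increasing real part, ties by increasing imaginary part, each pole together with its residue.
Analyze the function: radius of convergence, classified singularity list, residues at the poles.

Radius of convergence at 0: 2.
At 2: a pole of order 3; residue 0.

Denominator factor (ρ - 2)^3: pole of order 3 at 2, modulus 2.
The radius of convergence is the smallest modulus among the singular points: 2.
At the order-3 pole 2 set g(ρ) = (ρ - (2))^3*f(ρ) = 7*ρ/36 + 11/12.
Order-3 pole: residue = g''(a)/2; g''(2) = 0, so the residue is 0.


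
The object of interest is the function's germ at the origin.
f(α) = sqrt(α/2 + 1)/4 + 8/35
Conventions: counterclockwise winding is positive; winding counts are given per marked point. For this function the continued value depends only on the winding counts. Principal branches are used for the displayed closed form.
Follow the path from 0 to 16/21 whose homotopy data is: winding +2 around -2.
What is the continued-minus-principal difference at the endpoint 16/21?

Continued minus principal equals 0.

The rational part is single-valued and drops out of the difference; each branch term changes only by its own monodromy.
(1/4)*sqrt(1 - α/(-2)): winding +2 is even, the square root returns to the same sheet, contribution 0.
Summing the contributions at α = 16/21 gives 0.


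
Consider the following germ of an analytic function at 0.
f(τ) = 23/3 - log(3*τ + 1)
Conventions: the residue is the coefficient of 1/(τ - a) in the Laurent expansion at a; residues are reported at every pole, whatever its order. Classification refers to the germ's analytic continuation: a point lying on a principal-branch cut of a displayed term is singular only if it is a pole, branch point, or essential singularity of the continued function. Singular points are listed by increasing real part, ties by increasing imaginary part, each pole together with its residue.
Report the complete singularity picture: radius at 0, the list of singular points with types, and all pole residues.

Branch term (-1)*log(1 - τ/(-1/3)): its argument vanishes at τ = -1/3, a logarithmic branch point, modulus 1/3.
The radius of convergence is the smallest modulus among the singular points: 1/3.

Radius of convergence at 0: 1/3.
At -1/3: a logarithmic branch point.


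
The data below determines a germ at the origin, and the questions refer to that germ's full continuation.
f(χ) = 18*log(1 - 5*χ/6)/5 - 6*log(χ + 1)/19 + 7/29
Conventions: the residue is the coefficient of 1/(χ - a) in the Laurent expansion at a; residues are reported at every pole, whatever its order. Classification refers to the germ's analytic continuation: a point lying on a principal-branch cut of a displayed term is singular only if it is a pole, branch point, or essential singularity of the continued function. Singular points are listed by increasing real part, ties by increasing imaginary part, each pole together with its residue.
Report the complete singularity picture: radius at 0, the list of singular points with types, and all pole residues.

Branch term (18/5)*log(1 - χ/(6/5)): its argument vanishes at χ = 6/5, a logarithmic branch point, modulus 6/5.
Branch term (-6/19)*log(1 - χ/(-1)): its argument vanishes at χ = -1, a logarithmic branch point, modulus 1.
The radius of convergence is the smallest modulus among the singular points: 1.
List the singular points by increasing real part (a conjugate pair: the negative imaginary part first).

Radius of convergence at 0: 1.
At -1: a logarithmic branch point.
At 6/5: a logarithmic branch point.


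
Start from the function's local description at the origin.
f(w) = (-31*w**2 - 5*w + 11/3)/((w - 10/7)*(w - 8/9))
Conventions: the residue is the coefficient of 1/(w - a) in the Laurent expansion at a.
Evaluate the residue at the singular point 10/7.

At the order-1 pole 10/7 set g(w) = (w - (10/7))*f(w) = (-31*w**2 - 5*w + 11/3)/(w - 8/9).
Simple pole: residue = g(a) at a = 10/7, which is -29433/238.

The residue is -29433/238.


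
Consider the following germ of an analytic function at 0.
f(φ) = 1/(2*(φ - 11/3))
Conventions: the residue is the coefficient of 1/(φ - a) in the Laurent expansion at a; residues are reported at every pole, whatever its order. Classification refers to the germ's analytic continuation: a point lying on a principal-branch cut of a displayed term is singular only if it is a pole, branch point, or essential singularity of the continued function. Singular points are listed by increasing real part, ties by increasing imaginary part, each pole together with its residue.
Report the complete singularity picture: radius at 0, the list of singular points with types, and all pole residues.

Denominator factor (φ - 11/3): pole of order 1 at 11/3, modulus 11/3.
The radius of convergence is the smallest modulus among the singular points: 11/3.
At the order-1 pole 11/3 set g(φ) = (φ - (11/3))*f(φ) = 1/2.
Simple pole: residue = g(a) at a = 11/3, which is 1/2.

Radius of convergence at 0: 11/3.
At 11/3: a pole of order 1; residue 1/2.


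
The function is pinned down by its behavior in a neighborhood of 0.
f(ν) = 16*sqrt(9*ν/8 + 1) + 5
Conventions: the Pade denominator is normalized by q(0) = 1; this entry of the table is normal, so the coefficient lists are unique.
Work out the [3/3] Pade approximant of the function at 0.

Taylor coefficients needed (expand at 0): a_0 = 21, a_1 = 9, a_2 = -81/32, a_3 = 729/512, a_4 = -32805/32768, a_5 = 413343/524288, a_6 = -11160261/16777216.
Write the denominator as Q(ν) = 1 + q1*ν + q2*ν^2 + q3*ν^3. Requiring Q*f - P = O(ν^7) with deg P <= 3 kills the coefficients of ν^4..ν^6 in Q*f:
  ν^4: a_4 + q1*a_3 + q2*a_2 + q3*a_1 = 0, i.e. -32805/32768 + (729/512)*q1 + (-81/32)*q2 + (9)*q3 = 0.
  ν^5: a_5 + q1*a_4 + q2*a_3 + q3*a_2 = 0, i.e. 413343/524288 + (-32805/32768)*q1 + (729/512)*q2 + (-81/32)*q3 = 0.
  ν^6: a_6 + q1*a_5 + q2*a_4 + q3*a_3 = 0, i.e. -11160261/16777216 + (413343/524288)*q1 + (-32805/32768)*q2 + (729/512)*q3 = 0.
Solving this linear system: q1 = 45/32, q2 = 243/512, q3 = 729/32768.
The numerator is Q*f truncated at degree 3: P0 = a_0 = 21; P1 = a_1 + q1*a_0 = 1233/32; P2 = a_2 + q1*a_1 + q2*a_0 = 10287/512; P3 = a_3 + q1*a_2 + q2*a_1 + q3*a_0 = 85293/32768.

The Pade approximant has numerator coefficients [21, 1233/32, 10287/512, 85293/32768]; denominator coefficients [1, 45/32, 243/512, 729/32768].


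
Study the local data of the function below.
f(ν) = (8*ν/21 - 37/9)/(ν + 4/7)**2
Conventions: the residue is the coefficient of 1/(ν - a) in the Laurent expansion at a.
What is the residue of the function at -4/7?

At the order-2 pole -4/7 set g(ν) = (ν - (-4/7))^2*f(ν) = 8*ν/21 - 37/9.
Order-2 pole: residue = g'(a); g'(-4/7) = 8/21, so the residue is 8/21.

The residue is 8/21.


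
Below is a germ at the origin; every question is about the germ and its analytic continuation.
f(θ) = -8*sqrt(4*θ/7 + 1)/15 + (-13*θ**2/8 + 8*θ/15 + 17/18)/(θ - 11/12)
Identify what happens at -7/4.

The point is an algebraic (square-root) branch point.

The term (-8/15)*sqrt(1 - θ/(-7/4)) has argument 1 - -7/4/(-7/4) = 0 at -7/4: a square-root (algebraic, two-sheeted) branch point; the remaining terms are analytic or single-valued there.


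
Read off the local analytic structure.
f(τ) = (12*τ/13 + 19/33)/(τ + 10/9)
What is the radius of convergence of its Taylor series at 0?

The radius of convergence is 10/9.

Denominator factor (τ + 10/9): pole of order 1 at -10/9, modulus 10/9.
The radius of convergence is the smallest modulus among the singular points: 10/9.


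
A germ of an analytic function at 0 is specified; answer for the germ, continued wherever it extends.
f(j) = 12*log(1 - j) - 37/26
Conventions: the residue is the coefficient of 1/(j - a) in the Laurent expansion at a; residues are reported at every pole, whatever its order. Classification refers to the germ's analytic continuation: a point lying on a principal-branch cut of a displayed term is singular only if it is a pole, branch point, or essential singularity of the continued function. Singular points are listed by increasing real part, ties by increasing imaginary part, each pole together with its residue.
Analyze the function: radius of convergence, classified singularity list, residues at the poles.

Branch term (12)*log(1 - j/(1)): its argument vanishes at j = 1, a logarithmic branch point, modulus 1.
The radius of convergence is the smallest modulus among the singular points: 1.

Radius of convergence at 0: 1.
At 1: a logarithmic branch point.


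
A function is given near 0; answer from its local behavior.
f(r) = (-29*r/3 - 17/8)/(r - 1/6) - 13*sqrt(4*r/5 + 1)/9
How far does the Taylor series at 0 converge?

Denominator factor (r - 1/6): pole of order 1 at 1/6, modulus 1/6.
Branch term (-13/9)*sqrt(1 - r/(-5/4)): its argument vanishes at r = -5/4, a square-root branch point, modulus 5/4.
The radius of convergence is the smallest modulus among the singular points: 1/6.

The radius of convergence is 1/6.


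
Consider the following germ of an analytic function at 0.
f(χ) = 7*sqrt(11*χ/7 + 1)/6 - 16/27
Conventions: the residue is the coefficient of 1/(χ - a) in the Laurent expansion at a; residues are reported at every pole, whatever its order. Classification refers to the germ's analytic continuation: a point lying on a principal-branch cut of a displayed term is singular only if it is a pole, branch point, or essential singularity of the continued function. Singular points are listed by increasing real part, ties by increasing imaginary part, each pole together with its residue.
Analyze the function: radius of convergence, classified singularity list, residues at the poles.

Branch term (7/6)*sqrt(1 - χ/(-7/11)): its argument vanishes at χ = -7/11, a square-root branch point, modulus 7/11.
The radius of convergence is the smallest modulus among the singular points: 7/11.

Radius of convergence at 0: 7/11.
At -7/11: an algebraic (square-root) branch point.


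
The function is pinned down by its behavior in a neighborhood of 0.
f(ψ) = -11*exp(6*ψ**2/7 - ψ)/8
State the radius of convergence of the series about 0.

The factor exp(6*ψ**2/7 - ψ) is entire and contributes no finite singular point.
The polynomial part has no poles.
No finite singular points: the Taylor series at 0 converges everywhere.

The radius of convergence is infinite.


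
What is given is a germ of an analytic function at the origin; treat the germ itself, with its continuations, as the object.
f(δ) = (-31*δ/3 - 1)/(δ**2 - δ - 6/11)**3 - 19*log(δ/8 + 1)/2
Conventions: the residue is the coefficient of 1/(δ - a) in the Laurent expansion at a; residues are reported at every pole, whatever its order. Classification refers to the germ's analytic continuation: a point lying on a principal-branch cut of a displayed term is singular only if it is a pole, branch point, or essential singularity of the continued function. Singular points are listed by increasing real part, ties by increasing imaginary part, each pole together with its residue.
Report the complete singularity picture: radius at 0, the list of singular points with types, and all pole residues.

Radius of convergence at 0: -1/2 + (1/22)*sqrt(385).
At -8: a logarithmic branch point.
At 1/2 - (1/22)*sqrt(385): a pole of order 3; residue (4477/42875)*sqrt(385).
At 1/2 + (1/22)*sqrt(385): a pole of order 3; residue -(4477/42875)*sqrt(385).

Denominator factor (δ**2 - δ - 6/11)^3: discriminant 35/11, real irrational roots 1/2 + (1/22)*sqrt(385) and 1/2 - (1/22)*sqrt(385); poles of order 3, moduli 1/2 + (1/22)*sqrt(385) and -1/2 + (1/22)*sqrt(385).
Branch term (-19/2)*log(1 - δ/(-8)): its argument vanishes at δ = -8, a logarithmic branch point, modulus 8.
The radius of convergence is the smallest modulus among the singular points: -1/2 + (1/22)*sqrt(385).
The branch term is analytic at 1/2 - (1/22)*sqrt(385) and contributes nothing to the residue; only the rational part matters.
The factor δ**2 - δ - 6/11 splits as (δ - a)(δ - a') with a = 1/2 - (1/22)*sqrt(385), a' = 1/2 + (1/22)*sqrt(385). At the order-3 pole a set g(δ) = (δ - a)^3*(rational part) = [-31*δ/3 - 1] / (δ - a')^3.
Order-3 pole: residue = g''(a)/2; g''(1/2 - (1/22)*sqrt(385)) = (8954/42875)*sqrt(385), so the residue is (4477/42875)*sqrt(385).
The branch term is analytic at 1/2 + (1/22)*sqrt(385) and contributes nothing to the residue; only the rational part matters.
The factor δ**2 - δ - 6/11 splits as (δ - a)(δ - a') with a = 1/2 + (1/22)*sqrt(385), a' = 1/2 - (1/22)*sqrt(385). At the order-3 pole a set g(δ) = (δ - a)^3*(rational part) = [-31*δ/3 - 1] / (δ - a')^3.
Order-3 pole: residue = g''(a)/2; g''(1/2 + (1/22)*sqrt(385)) = -(8954/42875)*sqrt(385), so the residue is -(4477/42875)*sqrt(385).
List the singular points by increasing real part (a conjugate pair: the negative imaginary part first).


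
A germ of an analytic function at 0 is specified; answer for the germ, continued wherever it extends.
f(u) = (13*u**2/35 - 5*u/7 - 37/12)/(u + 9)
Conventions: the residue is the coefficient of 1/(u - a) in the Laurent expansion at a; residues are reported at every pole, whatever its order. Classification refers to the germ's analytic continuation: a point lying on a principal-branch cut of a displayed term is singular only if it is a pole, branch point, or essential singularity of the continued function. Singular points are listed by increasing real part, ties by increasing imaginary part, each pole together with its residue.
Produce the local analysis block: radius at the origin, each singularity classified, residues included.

Denominator factor (u + 9): pole of order 1 at -9, modulus 9.
The radius of convergence is the smallest modulus among the singular points: 9.
At the order-1 pole -9 set g(u) = (u - (-9))*f(u) = 13*u**2/35 - 5*u/7 - 37/12.
Simple pole: residue = g(a) at a = -9, which is 14041/420.

Radius of convergence at 0: 9.
At -9: a pole of order 1; residue 14041/420.


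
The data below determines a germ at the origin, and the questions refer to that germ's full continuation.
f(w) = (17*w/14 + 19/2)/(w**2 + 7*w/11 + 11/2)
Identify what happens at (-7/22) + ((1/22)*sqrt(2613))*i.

The point is a pole of order 1.

The denominator factor w**2 + 7*w/11 + 11/2 vanishes at (-7/22) + ((1/22)*sqrt(2613))*i and appears to the power 1; the numerator there equals (401/44) + ((17/308)*sqrt(2613))*i, nonzero, and no other factor vanishes.
Hence a pole whose order is the multiplicity, 1.


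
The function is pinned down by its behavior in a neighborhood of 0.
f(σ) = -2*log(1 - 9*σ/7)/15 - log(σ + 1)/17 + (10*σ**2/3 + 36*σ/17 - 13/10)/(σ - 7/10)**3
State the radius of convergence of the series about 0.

The radius of convergence is 7/10.

Denominator factor (σ - 7/10)^3: pole of order 3 at 7/10, modulus 7/10.
Branch term (-2/15)*log(1 - σ/(7/9)): its argument vanishes at σ = 7/9, a logarithmic branch point, modulus 7/9.
Branch term (-1/17)*log(1 - σ/(-1)): its argument vanishes at σ = -1, a logarithmic branch point, modulus 1.
The radius of convergence is the smallest modulus among the singular points: 7/10.


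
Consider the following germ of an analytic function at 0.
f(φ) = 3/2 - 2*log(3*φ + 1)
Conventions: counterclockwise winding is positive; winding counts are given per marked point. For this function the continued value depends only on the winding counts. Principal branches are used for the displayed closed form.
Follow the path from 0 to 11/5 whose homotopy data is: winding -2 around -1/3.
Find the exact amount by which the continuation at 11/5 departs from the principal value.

Continued minus principal equals (8)*pi*i.

The rational part is single-valued and drops out of the difference; each branch term changes only by its own monodromy.
(-2)*log(1 - φ/(-1/3)): each positive loop around -1/3 adds 2*pi*i to the log, so winding -2 contributes (-2)*(-2)*2*pi*i = (8)*pi*i.
Summing the contributions at φ = 11/5 gives (8)*pi*i.


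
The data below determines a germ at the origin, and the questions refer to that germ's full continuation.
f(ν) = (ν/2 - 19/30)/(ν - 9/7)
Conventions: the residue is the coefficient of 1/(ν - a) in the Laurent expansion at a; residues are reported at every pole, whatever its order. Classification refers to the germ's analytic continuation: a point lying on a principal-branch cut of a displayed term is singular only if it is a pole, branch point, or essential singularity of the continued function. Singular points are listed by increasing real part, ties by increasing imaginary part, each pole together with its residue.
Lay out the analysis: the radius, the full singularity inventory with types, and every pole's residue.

Radius of convergence at 0: 9/7.
At 9/7: a pole of order 1; residue 1/105.

Denominator factor (ν - 9/7): pole of order 1 at 9/7, modulus 9/7.
The radius of convergence is the smallest modulus among the singular points: 9/7.
At the order-1 pole 9/7 set g(ν) = (ν - (9/7))*f(ν) = ν/2 - 19/30.
Simple pole: residue = g(a) at a = 9/7, which is 1/105.


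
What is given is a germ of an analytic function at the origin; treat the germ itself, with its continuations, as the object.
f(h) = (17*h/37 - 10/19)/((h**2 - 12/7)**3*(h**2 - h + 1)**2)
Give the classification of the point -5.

The point is a regular point.

Denominator factors: h**2 - h + 1 = 31 at h = -5; h**2 - 12/7 = 163/7 at h = -5 — none vanishes.
So the germ continues analytically to -5.


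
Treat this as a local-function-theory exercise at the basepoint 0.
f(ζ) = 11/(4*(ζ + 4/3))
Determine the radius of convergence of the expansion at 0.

The radius of convergence is 4/3.

Denominator factor (ζ + 4/3): pole of order 1 at -4/3, modulus 4/3.
The radius of convergence is the smallest modulus among the singular points: 4/3.


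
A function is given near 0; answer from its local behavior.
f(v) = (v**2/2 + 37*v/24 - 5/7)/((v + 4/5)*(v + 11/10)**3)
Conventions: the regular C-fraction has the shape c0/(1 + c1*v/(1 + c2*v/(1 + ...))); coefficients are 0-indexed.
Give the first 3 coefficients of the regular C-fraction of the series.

The regular C-fraction coefficients are [-6250/9317, 8099/1320, -34553731/10690680].

Taylor coefficients (expand at 0): a_0 = -6250/9317, a_1 = 723125/175692, a_2 = -646668125/54113136.
c0 = a_0 = -6250/9317. Peel one level at a time: if S = 1 + c*v/S' with S'(0) = 1, then c is the v-coefficient of S and S' = c*v/(S - 1).
S_1 = c0/f = 1 + (8099/1320)*v + (34553731/1742400)*v^2 + ...; c1 = 8099/1320.
S_2 = c1*v/(S_1 - 1) = 1 + (-34553731/10690680)*v + ...; c2 = -34553731/10690680.


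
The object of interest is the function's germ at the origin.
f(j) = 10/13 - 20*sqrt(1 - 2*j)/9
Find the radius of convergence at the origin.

The radius of convergence is 1/2.

Branch term (-20/9)*sqrt(1 - j/(1/2)): its argument vanishes at j = 1/2, a square-root branch point, modulus 1/2.
The radius of convergence is the smallest modulus among the singular points: 1/2.


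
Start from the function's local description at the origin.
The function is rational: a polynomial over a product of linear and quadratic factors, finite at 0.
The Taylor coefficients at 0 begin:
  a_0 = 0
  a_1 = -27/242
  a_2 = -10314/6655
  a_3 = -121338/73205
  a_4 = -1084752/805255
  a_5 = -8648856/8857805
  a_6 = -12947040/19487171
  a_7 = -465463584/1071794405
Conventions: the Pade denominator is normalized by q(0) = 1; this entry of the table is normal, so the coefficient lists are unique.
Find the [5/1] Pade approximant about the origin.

The Pade approximant has numerator coefficients [0, -27/242, -14546412/9869365, -65458854/108563015, -261835416/1194193165, -785506248/13136124815]; denominator coefficients [1, -11100/16313].

Taylor coefficients needed (read off): a_0 = 0, a_1 = -27/242, a_2 = -10314/6655, a_3 = -121338/73205, a_4 = -1084752/805255, a_5 = -8648856/8857805, a_6 = -12947040/19487171.
Write the denominator as Q(ξ) = 1 + q1*ξ. Requiring Q*f - P = O(ξ^7) with deg P <= 5 kills the coefficients of ξ^6..ξ^6 in Q*f:
  ξ^6: a_6 + q1*a_5 = 0, i.e. -12947040/19487171 + (-8648856/8857805)*q1 = 0.
Solving this linear system: q1 = -11100/16313.
The numerator is Q*f truncated at degree 5: P0 = a_0 = 0; P1 = a_1 + q1*a_0 = -27/242; P2 = a_2 + q1*a_1 = -14546412/9869365; P3 = a_3 + q1*a_2 = -65458854/108563015; P4 = a_4 + q1*a_3 = -261835416/1194193165; P5 = a_5 + q1*a_4 = -785506248/13136124815.


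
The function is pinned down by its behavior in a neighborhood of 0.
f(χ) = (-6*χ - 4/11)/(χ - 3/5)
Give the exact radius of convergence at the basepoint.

Denominator factor (χ - 3/5): pole of order 1 at 3/5, modulus 3/5.
The radius of convergence is the smallest modulus among the singular points: 3/5.

The radius of convergence is 3/5.


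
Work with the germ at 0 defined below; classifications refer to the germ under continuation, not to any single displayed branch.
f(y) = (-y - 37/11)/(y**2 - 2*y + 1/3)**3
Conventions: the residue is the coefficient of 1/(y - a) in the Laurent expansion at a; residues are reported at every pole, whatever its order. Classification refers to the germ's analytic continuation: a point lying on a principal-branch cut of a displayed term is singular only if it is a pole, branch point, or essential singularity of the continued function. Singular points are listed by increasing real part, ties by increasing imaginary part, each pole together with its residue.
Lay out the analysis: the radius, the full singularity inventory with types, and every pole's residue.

Radius of convergence at 0: 1 - (1/3)*sqrt(6).
At 1 - (1/3)*sqrt(6): a pole of order 3; residue (81/88)*sqrt(6).
At 1 + (1/3)*sqrt(6): a pole of order 3; residue -(81/88)*sqrt(6).

Denominator factor (y**2 - 2*y + 1/3)^3: discriminant 8/3, real irrational roots 1 + (1/3)*sqrt(6) and 1 - (1/3)*sqrt(6); poles of order 3, moduli 1 + (1/3)*sqrt(6) and 1 - (1/3)*sqrt(6).
The radius of convergence is the smallest modulus among the singular points: 1 - (1/3)*sqrt(6).
The factor y**2 - 2*y + 1/3 splits as (y - a)(y - a') with a = 1 - (1/3)*sqrt(6), a' = 1 + (1/3)*sqrt(6). At the order-3 pole a set g(y) = (y - a)^3*f(y) = [-y - 37/11] / (y - a')^3.
Order-3 pole: residue = g''(a)/2; g''(1 - (1/3)*sqrt(6)) = (81/44)*sqrt(6), so the residue is (81/88)*sqrt(6).
The factor y**2 - 2*y + 1/3 splits as (y - a)(y - a') with a = 1 + (1/3)*sqrt(6), a' = 1 - (1/3)*sqrt(6). At the order-3 pole a set g(y) = (y - a)^3*f(y) = [-y - 37/11] / (y - a')^3.
Order-3 pole: residue = g''(a)/2; g''(1 + (1/3)*sqrt(6)) = -(81/44)*sqrt(6), so the residue is -(81/88)*sqrt(6).
List the singular points by increasing real part (a conjugate pair: the negative imaginary part first).


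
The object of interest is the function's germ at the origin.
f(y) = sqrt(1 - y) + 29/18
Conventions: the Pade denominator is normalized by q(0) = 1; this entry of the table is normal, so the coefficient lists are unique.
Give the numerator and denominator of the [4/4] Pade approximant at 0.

The Pade approximant has numerator coefficients [47/18, -365/72, 307/96, -415/576, 191/4608]; denominator coefficients [1, -7/4, 15/16, -5/32, 1/256].

Taylor coefficients needed (expand at 0): a_0 = 47/18, a_1 = -1/2, a_2 = -1/8, a_3 = -1/16, a_4 = -5/128, a_5 = -7/256, a_6 = -21/1024, a_7 = -33/2048, a_8 = -429/32768.
Write the denominator as Q(y) = 1 + q1*y + q2*y^2 + q3*y^3 + q4*y^4. Requiring Q*f - P = O(y^9) with deg P <= 4 kills the coefficients of y^5..y^8 in Q*f:
  y^5: a_5 + q1*a_4 + q2*a_3 + q3*a_2 + q4*a_1 = 0, i.e. -7/256 + (-5/128)*q1 + (-1/16)*q2 + (-1/8)*q3 + (-1/2)*q4 = 0.
  y^6: a_6 + q1*a_5 + q2*a_4 + q3*a_3 + q4*a_2 = 0, i.e. -21/1024 + (-7/256)*q1 + (-5/128)*q2 + (-1/16)*q3 + (-1/8)*q4 = 0.
  y^7: a_7 + q1*a_6 + q2*a_5 + q3*a_4 + q4*a_3 = 0, i.e. -33/2048 + (-21/1024)*q1 + (-7/256)*q2 + (-5/128)*q3 + (-1/16)*q4 = 0.
  y^8: a_8 + q1*a_7 + q2*a_6 + q3*a_5 + q4*a_4 = 0, i.e. -429/32768 + (-33/2048)*q1 + (-21/1024)*q2 + (-7/256)*q3 + (-5/128)*q4 = 0.
Solving this linear system: q1 = -7/4, q2 = 15/16, q3 = -5/32, q4 = 1/256.
The numerator is Q*f truncated at degree 4: P0 = a_0 = 47/18; P1 = a_1 + q1*a_0 = -365/72; P2 = a_2 + q1*a_1 + q2*a_0 = 307/96; P3 = a_3 + q1*a_2 + q2*a_1 + q3*a_0 = -415/576; P4 = a_4 + q1*a_3 + q2*a_2 + q3*a_1 + q4*a_0 = 191/4608.


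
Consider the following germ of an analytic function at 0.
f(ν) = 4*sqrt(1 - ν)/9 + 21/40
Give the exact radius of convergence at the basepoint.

The radius of convergence is 1.

Branch term (4/9)*sqrt(1 - ν/(1)): its argument vanishes at ν = 1, a square-root branch point, modulus 1.
The radius of convergence is the smallest modulus among the singular points: 1.


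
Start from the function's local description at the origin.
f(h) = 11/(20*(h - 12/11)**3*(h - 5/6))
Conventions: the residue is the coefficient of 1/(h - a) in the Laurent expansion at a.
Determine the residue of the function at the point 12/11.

At the order-3 pole 12/11 set g(h) = (h - (12/11))^3*f(h) = 11/(20*(h - 5/6)).
Order-3 pole: residue = g''(a)/2; g''(12/11) = 1581228/24565, so the residue is 790614/24565.

The residue is 790614/24565.
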